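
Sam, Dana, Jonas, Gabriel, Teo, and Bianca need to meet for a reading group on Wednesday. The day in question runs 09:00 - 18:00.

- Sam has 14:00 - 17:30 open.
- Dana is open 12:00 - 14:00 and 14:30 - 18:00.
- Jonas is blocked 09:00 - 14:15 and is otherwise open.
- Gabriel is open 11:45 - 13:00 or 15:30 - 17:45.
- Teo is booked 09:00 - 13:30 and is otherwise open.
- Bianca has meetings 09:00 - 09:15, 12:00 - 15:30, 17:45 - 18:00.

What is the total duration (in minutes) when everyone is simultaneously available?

120

Sam free: 14:00-17:30.
Dana free: 12:00-14:00, 14:30-18:00.
Jonas free: 14:15-18:00 (invert busy blocks within the working day).
Gabriel free: 11:45-13:00, 15:30-17:45.
Teo free: 13:30-18:00 (invert busy blocks within the working day).
Bianca free: 09:15-12:00, 15:30-17:45 (invert busy blocks within the working day).
Sam ∩ Dana: 14:30-17:30.
Sam ∩ Dana ∩ Jonas: 14:30-17:30.
Sam ∩ Dana ∩ Jonas ∩ Gabriel: 15:30-17:30.
Sam ∩ Dana ∩ Jonas ∩ Gabriel ∩ Teo: 15:30-17:30.
Sam ∩ Dana ∩ Jonas ∩ Gabriel ∩ Teo ∩ Bianca: 15:30-17:30.
That's a single block of 120 minutes.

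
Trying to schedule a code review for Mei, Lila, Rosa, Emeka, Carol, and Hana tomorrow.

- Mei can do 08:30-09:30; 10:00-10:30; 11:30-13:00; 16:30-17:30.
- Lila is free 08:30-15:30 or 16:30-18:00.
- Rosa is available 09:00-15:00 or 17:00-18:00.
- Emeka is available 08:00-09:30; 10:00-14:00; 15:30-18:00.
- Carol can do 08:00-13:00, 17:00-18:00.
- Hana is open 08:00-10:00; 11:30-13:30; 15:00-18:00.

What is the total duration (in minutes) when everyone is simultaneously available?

Mei ∩ Lila: 08:30-09:30, 10:00-10:30, 11:30-13:00, 16:30-17:30.
Mei ∩ Lila ∩ Rosa: 09:00-09:30, 10:00-10:30, 11:30-13:00, 17:00-17:30.
Mei ∩ Lila ∩ Rosa ∩ Emeka: 09:00-09:30, 10:00-10:30, 11:30-13:00, 17:00-17:30.
Mei ∩ Lila ∩ Rosa ∩ Emeka ∩ Carol: 09:00-09:30, 10:00-10:30, 11:30-13:00, 17:00-17:30.
Mei ∩ Lila ∩ Rosa ∩ Emeka ∩ Carol ∩ Hana: 09:00-09:30, 11:30-13:00, 17:00-17:30.
So the common availability across everyone is 09:00-09:30, 11:30-13:00, 17:00-17:30.
Summing the common windows: 30 + 90 + 30 = 150 minutes.

150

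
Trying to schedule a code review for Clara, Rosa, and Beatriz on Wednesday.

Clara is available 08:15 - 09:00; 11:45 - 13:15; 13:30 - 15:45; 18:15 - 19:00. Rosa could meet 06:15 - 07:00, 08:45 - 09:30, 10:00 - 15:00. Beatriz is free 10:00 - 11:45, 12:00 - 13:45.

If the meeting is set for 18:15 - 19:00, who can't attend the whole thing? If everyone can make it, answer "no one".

Beatriz, Rosa

Clara: free for 18:15-19:00. Rosa: not fully free for 18:15-19:00. Beatriz: not fully free for 18:15-19:00.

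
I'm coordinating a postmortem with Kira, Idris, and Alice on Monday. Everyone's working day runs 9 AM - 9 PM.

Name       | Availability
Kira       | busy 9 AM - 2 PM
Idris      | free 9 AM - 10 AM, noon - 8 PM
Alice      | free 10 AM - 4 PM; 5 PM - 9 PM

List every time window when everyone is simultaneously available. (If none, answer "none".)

14:00-16:00, 17:00-20:00

Kira free: 14:00-21:00 (invert busy blocks within the working day).
Idris free: 09:00-10:00, 12:00-20:00.
Alice free: 10:00-16:00, 17:00-21:00.
Kira ∩ Idris: 14:00-20:00.
Kira ∩ Idris ∩ Alice: 14:00-16:00, 17:00-20:00.
Those are the intersection windows.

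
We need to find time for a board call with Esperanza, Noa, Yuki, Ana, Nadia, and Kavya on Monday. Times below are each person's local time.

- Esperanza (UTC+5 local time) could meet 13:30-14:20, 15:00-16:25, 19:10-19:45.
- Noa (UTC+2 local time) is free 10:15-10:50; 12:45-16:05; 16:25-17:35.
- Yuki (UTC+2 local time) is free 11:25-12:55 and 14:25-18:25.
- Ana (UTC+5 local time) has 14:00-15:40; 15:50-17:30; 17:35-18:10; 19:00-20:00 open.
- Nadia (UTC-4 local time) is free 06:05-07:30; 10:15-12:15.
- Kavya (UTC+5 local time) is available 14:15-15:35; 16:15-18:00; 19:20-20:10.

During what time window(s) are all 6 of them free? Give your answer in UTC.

Esperanza in UTC: 08:30-09:20, 10:00-11:25, 14:10-14:45 (subtract 5h to convert from UTC+5).
Noa in UTC: 08:15-08:50, 10:45-14:05, 14:25-15:35 (subtract 2h to convert from UTC+2).
Yuki in UTC: 09:25-10:55, 12:25-16:25 (subtract 2h to convert from UTC+2).
Ana in UTC: 09:00-10:40, 10:50-12:30, 12:35-13:10, 14:00-15:00 (subtract 5h to convert from UTC+5).
Nadia in UTC: 10:05-11:30, 14:15-16:15 (add 4h to convert from UTC-4).
Kavya in UTC: 09:15-10:35, 11:15-13:00, 14:20-15:10 (subtract 5h to convert from UTC+5).
Esperanza ∩ Noa: 08:30-08:50, 10:45-11:25, 14:25-14:45.
Esperanza ∩ Noa ∩ Yuki: 10:45-10:55, 14:25-14:45.
Esperanza ∩ Noa ∩ Yuki ∩ Ana: 10:50-10:55, 14:25-14:45.
Esperanza ∩ Noa ∩ Yuki ∩ Ana ∩ Nadia: 10:50-10:55, 14:25-14:45.
Esperanza ∩ Noa ∩ Yuki ∩ Ana ∩ Nadia ∩ Kavya: 14:25-14:45.
So the common availability across everyone is 14:25-14:45.

14:25-14:45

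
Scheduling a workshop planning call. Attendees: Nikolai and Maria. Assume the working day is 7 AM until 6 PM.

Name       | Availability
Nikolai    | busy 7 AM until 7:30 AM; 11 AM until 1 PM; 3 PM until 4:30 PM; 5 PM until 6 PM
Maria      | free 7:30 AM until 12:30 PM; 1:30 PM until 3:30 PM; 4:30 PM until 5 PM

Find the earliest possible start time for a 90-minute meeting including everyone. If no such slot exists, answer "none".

Nikolai free: 07:30-11:00, 13:00-15:00, 16:30-17:00 (invert busy blocks within the working day).
Maria free: 07:30-12:30, 13:30-15:30, 16:30-17:00.
Nikolai ∩ Maria: 07:30-11:00, 13:30-15:00, 16:30-17:00.
So the common availability across everyone is 07:30-11:00, 13:30-15:00, 16:30-17:00.
The first common window of at least 90 minutes is 07:30-11:00, so the earliest start is 07:30.

07:30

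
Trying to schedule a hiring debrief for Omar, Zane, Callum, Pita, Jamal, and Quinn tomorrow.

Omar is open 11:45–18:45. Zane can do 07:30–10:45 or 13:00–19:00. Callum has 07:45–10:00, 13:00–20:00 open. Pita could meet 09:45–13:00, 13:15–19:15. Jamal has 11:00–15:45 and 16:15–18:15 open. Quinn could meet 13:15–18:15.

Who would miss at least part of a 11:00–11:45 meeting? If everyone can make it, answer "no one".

Callum, Omar, Quinn, Zane

Omar: not fully free for 11:00-11:45. Zane: not fully free for 11:00-11:45. Callum: not fully free for 11:00-11:45. Pita: free for 11:00-11:45. Jamal: free for 11:00-11:45. Quinn: not fully free for 11:00-11:45.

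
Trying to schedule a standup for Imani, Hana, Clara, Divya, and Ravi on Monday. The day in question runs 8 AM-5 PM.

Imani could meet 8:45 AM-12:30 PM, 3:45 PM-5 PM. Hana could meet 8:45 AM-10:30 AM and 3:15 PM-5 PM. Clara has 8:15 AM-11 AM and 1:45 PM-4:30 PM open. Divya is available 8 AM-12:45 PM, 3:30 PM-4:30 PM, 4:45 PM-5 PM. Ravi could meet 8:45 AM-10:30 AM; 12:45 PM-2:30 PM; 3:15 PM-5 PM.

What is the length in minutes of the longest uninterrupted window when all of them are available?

Imani ∩ Hana: 08:45-10:30, 15:45-17:00.
Imani ∩ Hana ∩ Clara: 08:45-10:30, 15:45-16:30.
Imani ∩ Hana ∩ Clara ∩ Divya: 08:45-10:30, 15:45-16:30.
Imani ∩ Hana ∩ Clara ∩ Divya ∩ Ravi: 08:45-10:30, 15:45-16:30.
The longest is 08:45-10:30 at 105 minutes.

105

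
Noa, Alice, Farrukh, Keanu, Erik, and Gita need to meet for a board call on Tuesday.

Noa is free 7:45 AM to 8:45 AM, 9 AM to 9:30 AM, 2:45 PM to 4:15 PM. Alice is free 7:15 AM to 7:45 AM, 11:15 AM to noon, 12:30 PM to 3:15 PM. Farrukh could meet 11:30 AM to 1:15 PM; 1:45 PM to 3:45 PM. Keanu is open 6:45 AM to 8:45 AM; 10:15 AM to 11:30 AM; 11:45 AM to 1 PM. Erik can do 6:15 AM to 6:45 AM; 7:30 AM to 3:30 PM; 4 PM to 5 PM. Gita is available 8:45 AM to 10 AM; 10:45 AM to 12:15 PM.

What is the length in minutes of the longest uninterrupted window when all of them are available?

Noa ∩ Alice: 14:45-15:15.
Noa ∩ Alice ∩ Farrukh: 14:45-15:15.
Noa ∩ Alice ∩ Farrukh ∩ Keanu: ∅.
Noa ∩ Alice ∩ Farrukh ∩ Keanu ∩ Erik: ∅.
Noa ∩ Alice ∩ Farrukh ∩ Keanu ∩ Erik ∩ Gita: ∅.
There is no time when everyone is free.
No common window exists, so the longest block is 0 minutes.

0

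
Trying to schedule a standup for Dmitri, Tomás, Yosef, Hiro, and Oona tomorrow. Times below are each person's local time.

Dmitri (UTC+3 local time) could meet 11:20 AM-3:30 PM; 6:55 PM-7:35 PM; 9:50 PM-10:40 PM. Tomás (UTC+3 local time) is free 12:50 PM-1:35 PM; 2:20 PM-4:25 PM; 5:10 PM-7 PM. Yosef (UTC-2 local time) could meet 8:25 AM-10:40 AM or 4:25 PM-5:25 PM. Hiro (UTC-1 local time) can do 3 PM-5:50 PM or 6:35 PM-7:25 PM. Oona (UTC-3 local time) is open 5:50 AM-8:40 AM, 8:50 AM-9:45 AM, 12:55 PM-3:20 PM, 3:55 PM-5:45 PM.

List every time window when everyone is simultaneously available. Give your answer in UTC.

Dmitri in UTC: 08:20-12:30, 15:55-16:35, 18:50-19:40 (subtract 3h to convert from UTC+3).
Tomás in UTC: 09:50-10:35, 11:20-13:25, 14:10-16:00 (subtract 3h to convert from UTC+3).
Yosef in UTC: 10:25-12:40, 18:25-19:25 (add 2h to convert from UTC-2).
Hiro in UTC: 16:00-18:50, 19:35-20:25 (add 1h to convert from UTC-1).
Oona in UTC: 08:50-11:40, 11:50-12:45, 15:55-18:20, 18:55-20:45 (add 3h to convert from UTC-3).
Dmitri ∩ Tomás: 09:50-10:35, 11:20-12:30, 15:55-16:00.
Dmitri ∩ Tomás ∩ Yosef: 10:25-10:35, 11:20-12:30.
Dmitri ∩ Tomás ∩ Yosef ∩ Hiro: ∅.
Dmitri ∩ Tomás ∩ Yosef ∩ Hiro ∩ Oona: ∅.
There is no time when everyone is free.

none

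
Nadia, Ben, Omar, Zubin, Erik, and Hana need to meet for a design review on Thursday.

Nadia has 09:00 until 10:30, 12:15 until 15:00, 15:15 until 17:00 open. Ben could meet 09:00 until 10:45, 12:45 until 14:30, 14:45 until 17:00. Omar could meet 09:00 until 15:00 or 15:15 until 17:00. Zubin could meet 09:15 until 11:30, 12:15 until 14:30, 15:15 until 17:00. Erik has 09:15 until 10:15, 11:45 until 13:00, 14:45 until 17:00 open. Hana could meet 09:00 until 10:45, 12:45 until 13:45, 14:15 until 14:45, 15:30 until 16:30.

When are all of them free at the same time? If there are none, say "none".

09:15-10:15, 12:45-13:00, 15:30-16:30

Nadia ∩ Ben: 09:00-10:30, 12:45-14:30, 14:45-15:00, 15:15-17:00.
Nadia ∩ Ben ∩ Omar: 09:00-10:30, 12:45-14:30, 14:45-15:00, 15:15-17:00.
Nadia ∩ Ben ∩ Omar ∩ Zubin: 09:15-10:30, 12:45-14:30, 15:15-17:00.
Nadia ∩ Ben ∩ Omar ∩ Zubin ∩ Erik: 09:15-10:15, 12:45-13:00, 15:15-17:00.
Nadia ∩ Ben ∩ Omar ∩ Zubin ∩ Erik ∩ Hana: 09:15-10:15, 12:45-13:00, 15:30-16:30.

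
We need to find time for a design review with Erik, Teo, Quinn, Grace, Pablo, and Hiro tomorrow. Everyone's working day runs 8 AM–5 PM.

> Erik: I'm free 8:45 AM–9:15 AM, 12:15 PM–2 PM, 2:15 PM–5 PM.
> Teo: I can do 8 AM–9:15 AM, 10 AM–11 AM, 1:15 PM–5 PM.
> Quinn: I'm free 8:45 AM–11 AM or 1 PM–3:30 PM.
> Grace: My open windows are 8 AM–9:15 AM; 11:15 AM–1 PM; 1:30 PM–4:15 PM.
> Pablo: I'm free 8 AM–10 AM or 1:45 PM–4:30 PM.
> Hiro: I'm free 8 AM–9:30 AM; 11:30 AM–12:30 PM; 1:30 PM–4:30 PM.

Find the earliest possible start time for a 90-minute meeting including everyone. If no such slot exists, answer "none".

Erik ∩ Teo: 08:45-09:15, 13:15-14:00, 14:15-17:00.
Erik ∩ Teo ∩ Quinn: 08:45-09:15, 13:15-14:00, 14:15-15:30.
Erik ∩ Teo ∩ Quinn ∩ Grace: 08:45-09:15, 13:30-14:00, 14:15-15:30.
Erik ∩ Teo ∩ Quinn ∩ Grace ∩ Pablo: 08:45-09:15, 13:45-14:00, 14:15-15:30.
Erik ∩ Teo ∩ Quinn ∩ Grace ∩ Pablo ∩ Hiro: 08:45-09:15, 13:45-14:00, 14:15-15:30.
No common window is at least 90 minutes long.

none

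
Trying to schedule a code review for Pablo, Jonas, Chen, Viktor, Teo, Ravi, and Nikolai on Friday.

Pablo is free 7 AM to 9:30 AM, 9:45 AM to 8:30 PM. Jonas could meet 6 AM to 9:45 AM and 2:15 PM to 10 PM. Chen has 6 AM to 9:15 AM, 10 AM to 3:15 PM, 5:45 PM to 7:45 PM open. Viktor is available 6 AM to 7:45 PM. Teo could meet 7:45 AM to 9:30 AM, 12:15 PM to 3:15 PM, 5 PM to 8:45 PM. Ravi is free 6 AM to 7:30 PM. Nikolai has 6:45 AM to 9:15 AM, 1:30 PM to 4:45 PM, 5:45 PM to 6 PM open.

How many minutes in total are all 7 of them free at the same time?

165

Pablo ∩ Jonas: 07:00-09:30, 14:15-20:30.
Pablo ∩ Jonas ∩ Chen: 07:00-09:15, 14:15-15:15, 17:45-19:45.
Pablo ∩ Jonas ∩ Chen ∩ Viktor: 07:00-09:15, 14:15-15:15, 17:45-19:45.
Pablo ∩ Jonas ∩ Chen ∩ Viktor ∩ Teo: 07:45-09:15, 14:15-15:15, 17:45-19:45.
Pablo ∩ Jonas ∩ Chen ∩ Viktor ∩ Teo ∩ Ravi: 07:45-09:15, 14:15-15:15, 17:45-19:30.
Pablo ∩ Jonas ∩ Chen ∩ Viktor ∩ Teo ∩ Ravi ∩ Nikolai: 07:45-09:15, 14:15-15:15, 17:45-18:00.
Summing the common windows: 90 + 60 + 15 = 165 minutes.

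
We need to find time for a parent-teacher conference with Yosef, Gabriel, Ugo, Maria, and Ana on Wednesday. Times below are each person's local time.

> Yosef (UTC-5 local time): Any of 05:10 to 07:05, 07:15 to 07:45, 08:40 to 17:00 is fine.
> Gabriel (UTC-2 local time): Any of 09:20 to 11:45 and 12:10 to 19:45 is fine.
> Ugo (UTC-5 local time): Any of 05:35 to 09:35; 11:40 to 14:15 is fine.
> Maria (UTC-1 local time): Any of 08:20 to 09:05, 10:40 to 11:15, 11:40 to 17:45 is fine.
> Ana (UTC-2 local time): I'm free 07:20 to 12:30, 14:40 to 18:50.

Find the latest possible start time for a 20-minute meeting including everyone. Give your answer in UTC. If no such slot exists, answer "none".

18:25

Yosef in UTC: 10:10-12:05, 12:15-12:45, 13:40-22:00 (add 5h to convert from UTC-5).
Gabriel in UTC: 11:20-13:45, 14:10-21:45 (add 2h to convert from UTC-2).
Ugo in UTC: 10:35-14:35, 16:40-19:15 (add 5h to convert from UTC-5).
Maria in UTC: 09:20-10:05, 11:40-12:15, 12:40-18:45 (add 1h to convert from UTC-1).
Ana in UTC: 09:20-14:30, 16:40-20:50 (add 2h to convert from UTC-2).
Yosef ∩ Gabriel: 11:20-12:05, 12:15-12:45, 13:40-13:45, 14:10-21:45.
Yosef ∩ Gabriel ∩ Ugo: 11:20-12:05, 12:15-12:45, 13:40-13:45, 14:10-14:35, 16:40-19:15.
Yosef ∩ Gabriel ∩ Ugo ∩ Maria: 11:40-12:05, 12:40-12:45, 13:40-13:45, 14:10-14:35, 16:40-18:45.
Yosef ∩ Gabriel ∩ Ugo ∩ Maria ∩ Ana: 11:40-12:05, 12:40-12:45, 13:40-13:45, 14:10-14:30, 16:40-18:45.
The last common window of at least 20 minutes is 16:40-18:45; a 20-minute meeting can start as late as 18:25 and still end by 18:45.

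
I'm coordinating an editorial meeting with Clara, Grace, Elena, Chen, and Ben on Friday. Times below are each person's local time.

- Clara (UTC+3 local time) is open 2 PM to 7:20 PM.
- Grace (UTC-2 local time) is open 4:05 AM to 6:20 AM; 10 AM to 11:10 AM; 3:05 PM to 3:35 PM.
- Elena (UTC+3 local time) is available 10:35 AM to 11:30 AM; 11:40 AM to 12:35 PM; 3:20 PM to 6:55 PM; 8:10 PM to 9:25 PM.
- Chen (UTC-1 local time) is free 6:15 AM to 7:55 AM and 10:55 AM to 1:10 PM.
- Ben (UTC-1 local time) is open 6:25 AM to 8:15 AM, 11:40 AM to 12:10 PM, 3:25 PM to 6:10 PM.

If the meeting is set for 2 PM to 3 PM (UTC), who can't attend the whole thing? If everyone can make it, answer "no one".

Clara in UTC: 11:00-16:20 (subtract 3h to convert from UTC+3).
Grace in UTC: 06:05-08:20, 12:00-13:10, 17:05-17:35 (add 2h to convert from UTC-2).
Elena in UTC: 07:35-08:30, 08:40-09:35, 12:20-15:55, 17:10-18:25 (subtract 3h to convert from UTC+3).
Chen in UTC: 07:15-08:55, 11:55-14:10 (add 1h to convert from UTC-1).
Ben in UTC: 07:25-09:15, 12:40-13:10, 16:25-19:10 (add 1h to convert from UTC-1).
Clara: free for 14:00-15:00. Grace: not fully free for 14:00-15:00. Elena: free for 14:00-15:00. Chen: not fully free for 14:00-15:00. Ben: not fully free for 14:00-15:00.

Ben, Chen, Grace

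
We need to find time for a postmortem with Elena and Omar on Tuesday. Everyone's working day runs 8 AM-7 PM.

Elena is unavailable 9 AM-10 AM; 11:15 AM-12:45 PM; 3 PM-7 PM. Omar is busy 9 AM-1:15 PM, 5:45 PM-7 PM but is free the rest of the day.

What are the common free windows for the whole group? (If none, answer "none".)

08:00-09:00, 13:15-15:00

Elena free: 08:00-09:00, 10:00-11:15, 12:45-15:00 (invert busy blocks within the working day).
Omar free: 08:00-09:00, 13:15-17:45 (invert busy blocks within the working day).
Elena ∩ Omar: 08:00-09:00, 13:15-15:00.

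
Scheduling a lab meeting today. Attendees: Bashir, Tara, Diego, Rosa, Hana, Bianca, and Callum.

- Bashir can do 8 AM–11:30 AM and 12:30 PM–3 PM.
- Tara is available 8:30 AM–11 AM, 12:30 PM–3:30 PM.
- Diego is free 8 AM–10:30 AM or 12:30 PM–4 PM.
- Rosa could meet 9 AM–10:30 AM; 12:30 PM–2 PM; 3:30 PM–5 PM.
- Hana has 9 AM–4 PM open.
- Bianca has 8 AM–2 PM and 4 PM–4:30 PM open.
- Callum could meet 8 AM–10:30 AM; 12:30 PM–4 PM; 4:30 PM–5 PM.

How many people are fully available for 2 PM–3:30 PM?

Tara, Diego, Hana, and Callum can make the full 14:00-15:30 slot — that's 4.

4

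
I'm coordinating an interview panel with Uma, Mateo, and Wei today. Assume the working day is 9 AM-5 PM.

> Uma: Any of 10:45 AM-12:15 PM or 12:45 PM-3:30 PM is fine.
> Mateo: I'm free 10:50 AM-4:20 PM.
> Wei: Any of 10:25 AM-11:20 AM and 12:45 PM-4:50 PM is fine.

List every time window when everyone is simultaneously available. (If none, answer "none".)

10:50-11:20, 12:45-15:30

Uma ∩ Mateo: 10:50-12:15, 12:45-15:30.
Uma ∩ Mateo ∩ Wei: 10:50-11:20, 12:45-15:30.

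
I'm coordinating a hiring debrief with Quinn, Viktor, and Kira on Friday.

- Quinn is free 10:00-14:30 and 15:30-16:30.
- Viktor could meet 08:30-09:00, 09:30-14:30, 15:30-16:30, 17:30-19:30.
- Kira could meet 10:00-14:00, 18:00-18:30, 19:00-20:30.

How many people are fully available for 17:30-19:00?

Viktor can make the full 17:30-19:00 slot — that's 1.

1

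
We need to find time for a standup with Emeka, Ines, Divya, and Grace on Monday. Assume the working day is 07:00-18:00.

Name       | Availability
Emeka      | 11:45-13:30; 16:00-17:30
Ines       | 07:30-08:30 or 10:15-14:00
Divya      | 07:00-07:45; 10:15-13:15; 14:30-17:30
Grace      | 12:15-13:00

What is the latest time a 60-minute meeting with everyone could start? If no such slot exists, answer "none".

none

Emeka ∩ Ines: 11:45-13:30.
Emeka ∩ Ines ∩ Divya: 11:45-13:15.
Emeka ∩ Ines ∩ Divya ∩ Grace: 12:15-13:00.
Those are the intersection windows.
No common window is at least 60 minutes long.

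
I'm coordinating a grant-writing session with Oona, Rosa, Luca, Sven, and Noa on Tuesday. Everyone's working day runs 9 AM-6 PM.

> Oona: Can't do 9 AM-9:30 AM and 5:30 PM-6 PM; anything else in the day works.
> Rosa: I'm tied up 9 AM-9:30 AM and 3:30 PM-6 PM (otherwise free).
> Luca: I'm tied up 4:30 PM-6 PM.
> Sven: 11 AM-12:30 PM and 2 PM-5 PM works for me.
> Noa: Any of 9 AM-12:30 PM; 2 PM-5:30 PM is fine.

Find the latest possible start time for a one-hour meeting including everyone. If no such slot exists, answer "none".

Oona free: 09:30-17:30 (invert busy blocks within the working day).
Rosa free: 09:30-15:30 (invert busy blocks within the working day).
Luca free: 09:00-16:30 (invert busy blocks within the working day).
Sven free: 11:00-12:30, 14:00-17:00.
Noa free: 09:00-12:30, 14:00-17:30.
Oona ∩ Rosa: 09:30-15:30.
Oona ∩ Rosa ∩ Luca: 09:30-15:30.
Oona ∩ Rosa ∩ Luca ∩ Sven: 11:00-12:30, 14:00-15:30.
Oona ∩ Rosa ∩ Luca ∩ Sven ∩ Noa: 11:00-12:30, 14:00-15:30.
The last common window of at least 60 minutes is 14:00-15:30; a 60-minute meeting can start as late as 14:30 and still end by 15:30.

14:30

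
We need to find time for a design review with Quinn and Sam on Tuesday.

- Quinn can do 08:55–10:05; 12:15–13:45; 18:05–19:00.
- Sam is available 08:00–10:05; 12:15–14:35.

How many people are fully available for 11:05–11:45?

nobody can make the full 11:05-11:45 slot — that's 0.

0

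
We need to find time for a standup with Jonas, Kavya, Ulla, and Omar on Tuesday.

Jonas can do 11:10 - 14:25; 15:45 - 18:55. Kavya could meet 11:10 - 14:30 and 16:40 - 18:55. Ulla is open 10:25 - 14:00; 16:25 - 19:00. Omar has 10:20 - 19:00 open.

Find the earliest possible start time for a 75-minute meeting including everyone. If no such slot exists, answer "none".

11:10

Jonas ∩ Kavya: 11:10-14:25, 16:40-18:55.
Jonas ∩ Kavya ∩ Ulla: 11:10-14:00, 16:40-18:55.
Jonas ∩ Kavya ∩ Ulla ∩ Omar: 11:10-14:00, 16:40-18:55.
Those are the intersection windows.
The first common window of at least 75 minutes is 11:10-14:00, so the earliest start is 11:10.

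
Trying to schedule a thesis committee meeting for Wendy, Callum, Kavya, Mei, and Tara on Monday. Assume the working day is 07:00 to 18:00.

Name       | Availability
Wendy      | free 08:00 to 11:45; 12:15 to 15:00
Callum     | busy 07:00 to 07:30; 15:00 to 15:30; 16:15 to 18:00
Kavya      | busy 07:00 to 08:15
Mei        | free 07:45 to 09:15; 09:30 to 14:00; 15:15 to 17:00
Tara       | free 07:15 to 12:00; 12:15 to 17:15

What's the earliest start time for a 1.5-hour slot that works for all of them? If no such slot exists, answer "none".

Wendy free: 08:00-11:45, 12:15-15:00.
Callum free: 07:30-15:00, 15:30-16:15 (invert busy blocks within the working day).
Kavya free: 08:15-18:00 (invert busy blocks within the working day).
Mei free: 07:45-09:15, 09:30-14:00, 15:15-17:00.
Tara free: 07:15-12:00, 12:15-17:15.
Wendy ∩ Callum: 08:00-11:45, 12:15-15:00.
Wendy ∩ Callum ∩ Kavya: 08:15-11:45, 12:15-15:00.
Wendy ∩ Callum ∩ Kavya ∩ Mei: 08:15-09:15, 09:30-11:45, 12:15-14:00.
Wendy ∩ Callum ∩ Kavya ∩ Mei ∩ Tara: 08:15-09:15, 09:30-11:45, 12:15-14:00.
So the common availability across everyone is 08:15-09:15, 09:30-11:45, 12:15-14:00.
The first common window of at least 90 minutes is 09:30-11:45, so the earliest start is 09:30.

09:30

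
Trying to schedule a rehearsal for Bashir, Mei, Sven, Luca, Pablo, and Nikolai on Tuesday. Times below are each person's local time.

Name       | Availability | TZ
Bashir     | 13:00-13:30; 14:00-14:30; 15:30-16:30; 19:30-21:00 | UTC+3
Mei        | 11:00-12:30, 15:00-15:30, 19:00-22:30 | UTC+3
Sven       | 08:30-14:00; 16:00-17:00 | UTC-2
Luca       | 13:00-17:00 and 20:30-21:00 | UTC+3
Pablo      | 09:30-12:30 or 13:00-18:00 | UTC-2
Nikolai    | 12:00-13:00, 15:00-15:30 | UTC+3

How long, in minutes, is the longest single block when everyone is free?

Bashir in UTC: 10:00-10:30, 11:00-11:30, 12:30-13:30, 16:30-18:00 (subtract 3h to convert from UTC+3).
Mei in UTC: 08:00-09:30, 12:00-12:30, 16:00-19:30 (subtract 3h to convert from UTC+3).
Sven in UTC: 10:30-16:00, 18:00-19:00 (add 2h to convert from UTC-2).
Luca in UTC: 10:00-14:00, 17:30-18:00 (subtract 3h to convert from UTC+3).
Pablo in UTC: 11:30-14:30, 15:00-20:00 (add 2h to convert from UTC-2).
Nikolai in UTC: 09:00-10:00, 12:00-12:30 (subtract 3h to convert from UTC+3).
Bashir ∩ Mei: 16:30-18:00.
Bashir ∩ Mei ∩ Sven: ∅.
Bashir ∩ Mei ∩ Sven ∩ Luca: ∅.
Bashir ∩ Mei ∩ Sven ∩ Luca ∩ Pablo: ∅.
Bashir ∩ Mei ∩ Sven ∩ Luca ∩ Pablo ∩ Nikolai: ∅.
There is no time when everyone is free.
No common window exists, so the longest block is 0 minutes.

0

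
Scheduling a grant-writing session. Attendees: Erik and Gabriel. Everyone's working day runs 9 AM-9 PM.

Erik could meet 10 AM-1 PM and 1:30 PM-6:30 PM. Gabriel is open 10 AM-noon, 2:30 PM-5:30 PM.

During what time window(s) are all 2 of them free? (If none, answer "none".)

Erik ∩ Gabriel: 10:00-12:00, 14:30-17:30.

10:00-12:00, 14:30-17:30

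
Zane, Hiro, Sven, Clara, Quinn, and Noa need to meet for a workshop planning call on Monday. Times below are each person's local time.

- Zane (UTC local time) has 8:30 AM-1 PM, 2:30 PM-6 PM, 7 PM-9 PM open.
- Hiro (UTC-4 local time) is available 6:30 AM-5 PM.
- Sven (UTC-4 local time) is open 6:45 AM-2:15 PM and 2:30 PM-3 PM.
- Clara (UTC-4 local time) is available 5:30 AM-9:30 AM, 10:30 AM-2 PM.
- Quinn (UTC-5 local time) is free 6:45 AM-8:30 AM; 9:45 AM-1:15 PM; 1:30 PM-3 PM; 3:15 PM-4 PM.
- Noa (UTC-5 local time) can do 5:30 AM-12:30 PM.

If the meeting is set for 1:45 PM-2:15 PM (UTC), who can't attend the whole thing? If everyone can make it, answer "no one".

Zane in UTC: 08:30-13:00, 14:30-18:00, 19:00-21:00.
Hiro in UTC: 10:30-21:00 (add 4h to convert from UTC-4).
Sven in UTC: 10:45-18:15, 18:30-19:00 (add 4h to convert from UTC-4).
Clara in UTC: 09:30-13:30, 14:30-18:00 (add 4h to convert from UTC-4).
Quinn in UTC: 11:45-13:30, 14:45-18:15, 18:30-20:00, 20:15-21:00 (add 5h to convert from UTC-5).
Noa in UTC: 10:30-17:30 (add 5h to convert from UTC-5).
Zane: not fully free for 13:45-14:15. Hiro: free for 13:45-14:15. Sven: free for 13:45-14:15. Clara: not fully free for 13:45-14:15. Quinn: not fully free for 13:45-14:15. Noa: free for 13:45-14:15.

Clara, Quinn, Zane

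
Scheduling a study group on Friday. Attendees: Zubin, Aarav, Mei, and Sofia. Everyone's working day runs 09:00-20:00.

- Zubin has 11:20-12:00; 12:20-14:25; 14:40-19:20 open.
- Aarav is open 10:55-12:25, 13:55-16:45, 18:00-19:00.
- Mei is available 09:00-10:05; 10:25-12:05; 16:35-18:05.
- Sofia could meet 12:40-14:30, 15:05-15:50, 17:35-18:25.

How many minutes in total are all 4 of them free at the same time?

Zubin ∩ Aarav: 11:20-12:00, 12:20-12:25, 13:55-14:25, 14:40-16:45, 18:00-19:00.
Zubin ∩ Aarav ∩ Mei: 11:20-12:00, 16:35-16:45, 18:00-18:05.
Zubin ∩ Aarav ∩ Mei ∩ Sofia: 18:00-18:05.
Those are the intersection windows.
That's a single block of 5 minutes.

5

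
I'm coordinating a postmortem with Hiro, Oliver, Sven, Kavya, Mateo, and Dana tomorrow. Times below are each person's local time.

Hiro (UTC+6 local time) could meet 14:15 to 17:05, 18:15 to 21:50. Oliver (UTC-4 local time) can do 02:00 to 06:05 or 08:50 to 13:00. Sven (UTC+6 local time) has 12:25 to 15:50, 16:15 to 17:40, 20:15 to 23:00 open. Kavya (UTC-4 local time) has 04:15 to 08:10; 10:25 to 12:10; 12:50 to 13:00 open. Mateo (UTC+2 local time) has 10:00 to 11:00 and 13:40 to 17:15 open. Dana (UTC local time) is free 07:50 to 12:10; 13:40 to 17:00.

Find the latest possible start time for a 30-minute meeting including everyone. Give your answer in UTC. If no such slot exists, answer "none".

14:45

Hiro in UTC: 08:15-11:05, 12:15-15:50 (subtract 6h to convert from UTC+6).
Oliver in UTC: 06:00-10:05, 12:50-17:00 (add 4h to convert from UTC-4).
Sven in UTC: 06:25-09:50, 10:15-11:40, 14:15-17:00 (subtract 6h to convert from UTC+6).
Kavya in UTC: 08:15-12:10, 14:25-16:10, 16:50-17:00 (add 4h to convert from UTC-4).
Mateo in UTC: 08:00-09:00, 11:40-15:15 (subtract 2h to convert from UTC+2).
Dana in UTC: 07:50-12:10, 13:40-17:00.
Hiro ∩ Oliver: 08:15-10:05, 12:50-15:50.
Hiro ∩ Oliver ∩ Sven: 08:15-09:50, 14:15-15:50.
Hiro ∩ Oliver ∩ Sven ∩ Kavya: 08:15-09:50, 14:25-15:50.
Hiro ∩ Oliver ∩ Sven ∩ Kavya ∩ Mateo: 08:15-09:00, 14:25-15:15.
Hiro ∩ Oliver ∩ Sven ∩ Kavya ∩ Mateo ∩ Dana: 08:15-09:00, 14:25-15:15.
Those are the intersection windows.
The last common window of at least 30 minutes is 14:25-15:15; a 30-minute meeting can start as late as 14:45 and still end by 15:15.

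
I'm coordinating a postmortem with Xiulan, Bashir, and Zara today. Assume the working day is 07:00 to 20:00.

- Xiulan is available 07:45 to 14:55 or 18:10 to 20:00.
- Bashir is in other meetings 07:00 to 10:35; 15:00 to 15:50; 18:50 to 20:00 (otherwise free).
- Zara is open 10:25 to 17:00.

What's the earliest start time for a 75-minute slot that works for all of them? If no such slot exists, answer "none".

10:35

Xiulan free: 07:45-14:55, 18:10-20:00.
Bashir free: 10:35-15:00, 15:50-18:50 (invert busy blocks within the working day).
Zara free: 10:25-17:00.
Xiulan ∩ Bashir: 10:35-14:55, 18:10-18:50.
Xiulan ∩ Bashir ∩ Zara: 10:35-14:55.
Those are the intersection windows.
The first common window of at least 75 minutes is 10:35-14:55, so the earliest start is 10:35.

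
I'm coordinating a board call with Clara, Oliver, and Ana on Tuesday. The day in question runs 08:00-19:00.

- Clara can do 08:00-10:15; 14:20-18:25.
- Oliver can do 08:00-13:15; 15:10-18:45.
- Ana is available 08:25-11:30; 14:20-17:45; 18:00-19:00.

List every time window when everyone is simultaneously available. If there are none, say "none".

Clara ∩ Oliver: 08:00-10:15, 15:10-18:25.
Clara ∩ Oliver ∩ Ana: 08:25-10:15, 15:10-17:45, 18:00-18:25.

08:25-10:15, 15:10-17:45, 18:00-18:25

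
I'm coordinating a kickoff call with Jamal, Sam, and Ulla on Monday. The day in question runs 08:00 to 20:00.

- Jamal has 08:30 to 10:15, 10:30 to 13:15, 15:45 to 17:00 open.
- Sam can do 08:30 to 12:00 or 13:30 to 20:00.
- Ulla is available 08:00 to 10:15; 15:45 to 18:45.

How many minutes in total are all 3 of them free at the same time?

180

Jamal ∩ Sam: 08:30-10:15, 10:30-12:00, 15:45-17:00.
Jamal ∩ Sam ∩ Ulla: 08:30-10:15, 15:45-17:00.
So the common availability across everyone is 08:30-10:15, 15:45-17:00.
Summing the common windows: 105 + 75 = 180 minutes.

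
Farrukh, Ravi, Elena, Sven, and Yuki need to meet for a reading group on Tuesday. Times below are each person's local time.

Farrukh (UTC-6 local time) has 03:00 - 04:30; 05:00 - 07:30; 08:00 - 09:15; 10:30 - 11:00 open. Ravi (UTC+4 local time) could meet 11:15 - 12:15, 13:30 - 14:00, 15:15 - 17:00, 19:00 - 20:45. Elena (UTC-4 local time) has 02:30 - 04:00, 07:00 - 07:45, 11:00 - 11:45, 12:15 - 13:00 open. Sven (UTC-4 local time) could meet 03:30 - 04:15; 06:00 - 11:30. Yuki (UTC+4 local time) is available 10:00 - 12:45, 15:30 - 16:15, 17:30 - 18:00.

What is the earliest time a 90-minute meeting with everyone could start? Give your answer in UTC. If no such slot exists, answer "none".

Farrukh in UTC: 09:00-10:30, 11:00-13:30, 14:00-15:15, 16:30-17:00 (add 6h to convert from UTC-6).
Ravi in UTC: 07:15-08:15, 09:30-10:00, 11:15-13:00, 15:00-16:45 (subtract 4h to convert from UTC+4).
Elena in UTC: 06:30-08:00, 11:00-11:45, 15:00-15:45, 16:15-17:00 (add 4h to convert from UTC-4).
Sven in UTC: 07:30-08:15, 10:00-15:30 (add 4h to convert from UTC-4).
Yuki in UTC: 06:00-08:45, 11:30-12:15, 13:30-14:00 (subtract 4h to convert from UTC+4).
Farrukh ∩ Ravi: 09:30-10:00, 11:15-13:00, 15:00-15:15, 16:30-16:45.
Farrukh ∩ Ravi ∩ Elena: 11:15-11:45, 15:00-15:15, 16:30-16:45.
Farrukh ∩ Ravi ∩ Elena ∩ Sven: 11:15-11:45, 15:00-15:15.
Farrukh ∩ Ravi ∩ Elena ∩ Sven ∩ Yuki: 11:30-11:45.
No common window is at least 90 minutes long.

none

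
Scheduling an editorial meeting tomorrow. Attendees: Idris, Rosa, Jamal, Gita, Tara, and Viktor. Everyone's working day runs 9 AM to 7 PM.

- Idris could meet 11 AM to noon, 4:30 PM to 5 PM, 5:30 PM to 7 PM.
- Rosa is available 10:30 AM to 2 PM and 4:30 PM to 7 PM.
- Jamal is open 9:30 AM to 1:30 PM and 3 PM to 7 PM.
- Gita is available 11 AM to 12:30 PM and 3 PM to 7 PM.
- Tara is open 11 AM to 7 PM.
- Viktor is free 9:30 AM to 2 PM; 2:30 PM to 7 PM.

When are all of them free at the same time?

11:00-12:00, 16:30-17:00, 17:30-19:00

Idris ∩ Rosa: 11:00-12:00, 16:30-17:00, 17:30-19:00.
Idris ∩ Rosa ∩ Jamal: 11:00-12:00, 16:30-17:00, 17:30-19:00.
Idris ∩ Rosa ∩ Jamal ∩ Gita: 11:00-12:00, 16:30-17:00, 17:30-19:00.
Idris ∩ Rosa ∩ Jamal ∩ Gita ∩ Tara: 11:00-12:00, 16:30-17:00, 17:30-19:00.
Idris ∩ Rosa ∩ Jamal ∩ Gita ∩ Tara ∩ Viktor: 11:00-12:00, 16:30-17:00, 17:30-19:00.
Those are the intersection windows.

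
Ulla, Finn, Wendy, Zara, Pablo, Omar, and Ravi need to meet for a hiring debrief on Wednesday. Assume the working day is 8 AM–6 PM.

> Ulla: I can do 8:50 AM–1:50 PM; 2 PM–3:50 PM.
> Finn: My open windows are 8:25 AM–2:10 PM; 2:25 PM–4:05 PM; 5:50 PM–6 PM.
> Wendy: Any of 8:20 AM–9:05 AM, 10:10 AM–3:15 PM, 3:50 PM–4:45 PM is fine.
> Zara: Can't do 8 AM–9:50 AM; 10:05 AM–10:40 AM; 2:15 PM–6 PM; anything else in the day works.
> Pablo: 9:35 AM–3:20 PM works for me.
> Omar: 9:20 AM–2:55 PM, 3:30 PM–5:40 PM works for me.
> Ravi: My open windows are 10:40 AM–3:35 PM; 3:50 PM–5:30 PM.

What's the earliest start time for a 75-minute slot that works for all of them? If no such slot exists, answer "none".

10:40

Ulla free: 08:50-13:50, 14:00-15:50.
Finn free: 08:25-14:10, 14:25-16:05, 17:50-18:00.
Wendy free: 08:20-09:05, 10:10-15:15, 15:50-16:45.
Zara free: 09:50-10:05, 10:40-14:15 (invert busy blocks within the working day).
Pablo free: 09:35-15:20.
Omar free: 09:20-14:55, 15:30-17:40.
Ravi free: 10:40-15:35, 15:50-17:30.
Ulla ∩ Finn: 08:50-13:50, 14:00-14:10, 14:25-15:50.
Ulla ∩ Finn ∩ Wendy: 08:50-09:05, 10:10-13:50, 14:00-14:10, 14:25-15:15.
Ulla ∩ Finn ∩ Wendy ∩ Zara: 10:40-13:50, 14:00-14:10.
Ulla ∩ Finn ∩ Wendy ∩ Zara ∩ Pablo: 10:40-13:50, 14:00-14:10.
Ulla ∩ Finn ∩ Wendy ∩ Zara ∩ Pablo ∩ Omar: 10:40-13:50, 14:00-14:10.
Ulla ∩ Finn ∩ Wendy ∩ Zara ∩ Pablo ∩ Omar ∩ Ravi: 10:40-13:50, 14:00-14:10.
Those are the intersection windows.
The first common window of at least 75 minutes is 10:40-13:50, so the earliest start is 10:40.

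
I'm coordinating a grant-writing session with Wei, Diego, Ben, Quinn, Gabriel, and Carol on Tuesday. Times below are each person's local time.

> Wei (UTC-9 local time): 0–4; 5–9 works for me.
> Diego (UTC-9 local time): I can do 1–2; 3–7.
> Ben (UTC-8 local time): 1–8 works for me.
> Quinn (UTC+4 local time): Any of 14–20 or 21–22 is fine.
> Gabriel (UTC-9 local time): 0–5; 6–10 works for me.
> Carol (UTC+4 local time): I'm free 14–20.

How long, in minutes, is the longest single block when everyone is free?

60

Wei in UTC: 09:00-13:00, 14:00-18:00 (add 9h to convert from UTC-9).
Diego in UTC: 10:00-11:00, 12:00-16:00 (add 9h to convert from UTC-9).
Ben in UTC: 09:00-16:00 (add 8h to convert from UTC-8).
Quinn in UTC: 10:00-16:00, 17:00-18:00 (subtract 4h to convert from UTC+4).
Gabriel in UTC: 09:00-14:00, 15:00-19:00 (add 9h to convert from UTC-9).
Carol in UTC: 10:00-16:00 (subtract 4h to convert from UTC+4).
Wei ∩ Diego: 10:00-11:00, 12:00-13:00, 14:00-16:00.
Wei ∩ Diego ∩ Ben: 10:00-11:00, 12:00-13:00, 14:00-16:00.
Wei ∩ Diego ∩ Ben ∩ Quinn: 10:00-11:00, 12:00-13:00, 14:00-16:00.
Wei ∩ Diego ∩ Ben ∩ Quinn ∩ Gabriel: 10:00-11:00, 12:00-13:00, 15:00-16:00.
Wei ∩ Diego ∩ Ben ∩ Quinn ∩ Gabriel ∩ Carol: 10:00-11:00, 12:00-13:00, 15:00-16:00.
Those are the intersection windows.
The longest is 10:00-11:00 at 60 minutes.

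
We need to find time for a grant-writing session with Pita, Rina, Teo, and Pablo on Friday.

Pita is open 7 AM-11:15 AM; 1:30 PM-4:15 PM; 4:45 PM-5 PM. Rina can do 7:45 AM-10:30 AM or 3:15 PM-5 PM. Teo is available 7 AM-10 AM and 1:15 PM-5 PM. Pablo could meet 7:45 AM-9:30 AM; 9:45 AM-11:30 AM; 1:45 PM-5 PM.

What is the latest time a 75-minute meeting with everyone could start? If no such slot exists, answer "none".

08:15

Pita ∩ Rina: 07:45-10:30, 15:15-16:15, 16:45-17:00.
Pita ∩ Rina ∩ Teo: 07:45-10:00, 15:15-16:15, 16:45-17:00.
Pita ∩ Rina ∩ Teo ∩ Pablo: 07:45-09:30, 09:45-10:00, 15:15-16:15, 16:45-17:00.
The last common window of at least 75 minutes is 07:45-09:30; a 75-minute meeting can start as late as 08:15 and still end by 09:30.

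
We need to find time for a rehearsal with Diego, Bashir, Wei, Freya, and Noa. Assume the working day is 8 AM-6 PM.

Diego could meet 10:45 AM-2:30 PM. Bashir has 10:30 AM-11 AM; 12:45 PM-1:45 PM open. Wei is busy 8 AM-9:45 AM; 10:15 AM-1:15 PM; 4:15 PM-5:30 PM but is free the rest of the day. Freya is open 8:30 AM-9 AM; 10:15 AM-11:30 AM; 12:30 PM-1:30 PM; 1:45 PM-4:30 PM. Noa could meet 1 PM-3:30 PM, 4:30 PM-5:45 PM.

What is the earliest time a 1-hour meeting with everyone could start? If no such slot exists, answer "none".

Diego free: 10:45-14:30.
Bashir free: 10:30-11:00, 12:45-13:45.
Wei free: 09:45-10:15, 13:15-16:15, 17:30-18:00 (invert busy blocks within the working day).
Freya free: 08:30-09:00, 10:15-11:30, 12:30-13:30, 13:45-16:30.
Noa free: 13:00-15:30, 16:30-17:45.
Diego ∩ Bashir: 10:45-11:00, 12:45-13:45.
Diego ∩ Bashir ∩ Wei: 13:15-13:45.
Diego ∩ Bashir ∩ Wei ∩ Freya: 13:15-13:30.
Diego ∩ Bashir ∩ Wei ∩ Freya ∩ Noa: 13:15-13:30.
So the common availability across everyone is 13:15-13:30.
No common window is at least 60 minutes long.

none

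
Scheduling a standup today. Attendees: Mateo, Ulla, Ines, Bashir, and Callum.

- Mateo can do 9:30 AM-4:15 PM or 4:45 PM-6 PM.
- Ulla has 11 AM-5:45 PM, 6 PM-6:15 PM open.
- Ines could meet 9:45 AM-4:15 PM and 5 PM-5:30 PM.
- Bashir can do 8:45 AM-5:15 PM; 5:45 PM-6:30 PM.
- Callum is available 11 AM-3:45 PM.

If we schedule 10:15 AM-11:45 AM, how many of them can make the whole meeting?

Mateo, Ines, and Bashir can make the full 10:15-11:45 slot — that's 3.

3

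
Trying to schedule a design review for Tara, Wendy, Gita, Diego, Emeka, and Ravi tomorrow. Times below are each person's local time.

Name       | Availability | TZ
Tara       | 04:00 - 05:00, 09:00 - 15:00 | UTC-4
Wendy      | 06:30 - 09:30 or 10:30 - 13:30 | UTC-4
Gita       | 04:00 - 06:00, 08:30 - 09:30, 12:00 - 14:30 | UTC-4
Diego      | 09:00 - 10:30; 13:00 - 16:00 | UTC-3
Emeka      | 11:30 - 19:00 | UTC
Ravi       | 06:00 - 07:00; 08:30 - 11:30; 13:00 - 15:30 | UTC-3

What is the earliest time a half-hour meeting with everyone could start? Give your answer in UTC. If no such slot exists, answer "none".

Tara in UTC: 08:00-09:00, 13:00-19:00 (add 4h to convert from UTC-4).
Wendy in UTC: 10:30-13:30, 14:30-17:30 (add 4h to convert from UTC-4).
Gita in UTC: 08:00-10:00, 12:30-13:30, 16:00-18:30 (add 4h to convert from UTC-4).
Diego in UTC: 12:00-13:30, 16:00-19:00 (add 3h to convert from UTC-3).
Emeka in UTC: 11:30-19:00.
Ravi in UTC: 09:00-10:00, 11:30-14:30, 16:00-18:30 (add 3h to convert from UTC-3).
Tara ∩ Wendy: 13:00-13:30, 14:30-17:30.
Tara ∩ Wendy ∩ Gita: 13:00-13:30, 16:00-17:30.
Tara ∩ Wendy ∩ Gita ∩ Diego: 13:00-13:30, 16:00-17:30.
Tara ∩ Wendy ∩ Gita ∩ Diego ∩ Emeka: 13:00-13:30, 16:00-17:30.
Tara ∩ Wendy ∩ Gita ∩ Diego ∩ Emeka ∩ Ravi: 13:00-13:30, 16:00-17:30.
The first common window of at least 30 minutes is 13:00-13:30, so the earliest start is 13:00.

13:00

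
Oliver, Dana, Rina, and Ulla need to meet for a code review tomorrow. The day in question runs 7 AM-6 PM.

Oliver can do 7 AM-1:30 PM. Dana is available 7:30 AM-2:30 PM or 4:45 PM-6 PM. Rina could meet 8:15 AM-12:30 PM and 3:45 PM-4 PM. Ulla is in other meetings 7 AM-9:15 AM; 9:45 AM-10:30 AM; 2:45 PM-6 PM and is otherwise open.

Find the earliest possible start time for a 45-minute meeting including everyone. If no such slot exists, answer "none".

10:30

Oliver free: 07:00-13:30.
Dana free: 07:30-14:30, 16:45-18:00.
Rina free: 08:15-12:30, 15:45-16:00.
Ulla free: 09:15-09:45, 10:30-14:45 (invert busy blocks within the working day).
Oliver ∩ Dana: 07:30-13:30.
Oliver ∩ Dana ∩ Rina: 08:15-12:30.
Oliver ∩ Dana ∩ Rina ∩ Ulla: 09:15-09:45, 10:30-12:30.
The first common window of at least 45 minutes is 10:30-12:30, so the earliest start is 10:30.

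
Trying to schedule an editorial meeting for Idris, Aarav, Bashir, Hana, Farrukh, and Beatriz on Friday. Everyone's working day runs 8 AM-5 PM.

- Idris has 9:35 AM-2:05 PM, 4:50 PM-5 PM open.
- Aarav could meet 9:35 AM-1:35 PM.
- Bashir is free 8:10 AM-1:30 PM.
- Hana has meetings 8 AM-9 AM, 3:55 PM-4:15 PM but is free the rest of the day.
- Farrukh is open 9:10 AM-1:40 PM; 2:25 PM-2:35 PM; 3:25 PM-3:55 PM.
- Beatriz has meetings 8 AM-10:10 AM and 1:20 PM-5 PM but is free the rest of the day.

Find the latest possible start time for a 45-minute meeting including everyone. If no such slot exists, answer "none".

12:35

Idris free: 09:35-14:05, 16:50-17:00.
Aarav free: 09:35-13:35.
Bashir free: 08:10-13:30.
Hana free: 09:00-15:55, 16:15-17:00 (invert busy blocks within the working day).
Farrukh free: 09:10-13:40, 14:25-14:35, 15:25-15:55.
Beatriz free: 10:10-13:20 (invert busy blocks within the working day).
Idris ∩ Aarav: 09:35-13:35.
Idris ∩ Aarav ∩ Bashir: 09:35-13:30.
Idris ∩ Aarav ∩ Bashir ∩ Hana: 09:35-13:30.
Idris ∩ Aarav ∩ Bashir ∩ Hana ∩ Farrukh: 09:35-13:30.
Idris ∩ Aarav ∩ Bashir ∩ Hana ∩ Farrukh ∩ Beatriz: 10:10-13:20.
The last common window of at least 45 minutes is 10:10-13:20; a 45-minute meeting can start as late as 12:35 and still end by 13:20.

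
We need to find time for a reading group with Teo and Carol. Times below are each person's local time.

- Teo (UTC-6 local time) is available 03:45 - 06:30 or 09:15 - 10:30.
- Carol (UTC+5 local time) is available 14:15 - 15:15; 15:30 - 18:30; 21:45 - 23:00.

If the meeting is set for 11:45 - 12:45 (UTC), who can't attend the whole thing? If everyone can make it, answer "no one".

Teo

Teo in UTC: 09:45-12:30, 15:15-16:30 (add 6h to convert from UTC-6).
Carol in UTC: 09:15-10:15, 10:30-13:30, 16:45-18:00 (subtract 5h to convert from UTC+5).
Teo: not fully free for 11:45-12:45. Carol: free for 11:45-12:45.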